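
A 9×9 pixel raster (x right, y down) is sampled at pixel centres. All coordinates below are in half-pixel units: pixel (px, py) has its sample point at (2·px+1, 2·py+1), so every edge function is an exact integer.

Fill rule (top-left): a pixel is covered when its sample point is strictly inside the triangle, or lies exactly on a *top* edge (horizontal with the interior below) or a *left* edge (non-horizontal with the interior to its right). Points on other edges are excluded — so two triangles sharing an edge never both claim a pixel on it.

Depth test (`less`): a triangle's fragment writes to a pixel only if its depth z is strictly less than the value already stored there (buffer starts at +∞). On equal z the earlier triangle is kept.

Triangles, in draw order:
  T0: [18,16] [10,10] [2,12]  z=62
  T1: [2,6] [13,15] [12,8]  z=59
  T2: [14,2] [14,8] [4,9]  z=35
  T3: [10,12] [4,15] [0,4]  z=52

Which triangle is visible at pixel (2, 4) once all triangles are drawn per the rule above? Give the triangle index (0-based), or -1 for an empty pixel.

T0:
  2·area = 64  (B↔C swapped to make it positive)
  edge (18, 16)→(2, 12): d=(-16,-4) top-left  bias=+0
  edge (2, 12)→(10, 10): d=(8,-2) top-left  bias=+0
  edge (10, 10)→(18, 16): d=(8,6) right/bottom  bias=-1
    (3,5)@(7, 11): e=[36,2,26] → #
    (4,5)@(9, 11): e=[44,6,14] → #
    (5,5)@(11, 11): e=[52,10,2] → #
    (6,5)@(13, 11): e=[60,14,-10] → ·
    (3,6)@(7, 13): e=[4,18,42] → #
    (6,6)@(13, 13): e=[28,30,6] → #
    (7,6)@(15, 13): e=[36,34,-6] → ·
    (3,7)@(7, 15): e=[-28,34,58] → ·
    (4,7)@(9, 15): e=[-20,38,46] → ·
    (5,7)@(11, 15): e=[-12,42,34] → ·
    (6,7)@(13, 15): e=[-4,46,22] → ·
    (7,7)@(15, 15): e=[4,50,10] → #
  covered (8 px):
    · · · · · · · · ·
    · · · · · · · · ·
    · · · · · · · · ·
    · · · · · · · · ·
    · · · · · · · · ·
    · · · # # # · · ·
    · · · # # # # · ·
    · · · · · · · # ·
    · · · · · · · · ·
T1:
  2·area = 68  (B↔C swapped to make it positive)
  edge (2, 6)→(12, 8): d=(10,2) right/bottom  bias=-1
  edge (12, 8)→(13, 15): d=(1,7) right/bottom  bias=-1
  edge (13, 15)→(2, 6): d=(-11,-9) top-left  bias=+0
    (5,0)@(11, 1): e=[-68,0,136] → ·  [on edge]
    (2,3)@(5, 7): e=[4,48,16] → #
    (3,3)@(7, 7): e=[0,34,34] → ·  [on edge]
    (2,4)@(5, 9): e=[24,50,-6] → ·
    (3,4)@(7, 9): e=[20,36,12] → #
    (4,4)@(9, 9): e=[16,22,30] → #
    (5,4)@(11, 9): e=[12,8,48] → #
    (6,4)@(13, 9): e=[8,-6,66] → ·
    (8,4)@(17, 9): e=[0,-34,102] → ·  [on edge]
    (3,5)@(7, 11): e=[40,38,-10] → ·
    (4,5)@(9, 11): e=[36,24,8] → #
    (6,5)@(13, 11): e=[28,-4,44] → ·
    (6,7)@(13, 15): e=[68,0,0] → ·  [on edge]
  covered (7 px):
    · · · · · · · · ·
    · · · · · · · · ·
    · · · · · · · · ·
    · · # · · · · · ·
    · · · # # # · · ·
    · · · · # # · · ·
    · · · · · # · · ·
    · · · · · · · · ·
    · · · · · · · · ·
T2:
  2·area = 60
  edge (14, 2)→(14, 8): d=(0,6) right/bottom  bias=-1
  edge (14, 8)→(4, 9): d=(-10,1) right/bottom  bias=-1
  edge (4, 9)→(14, 2): d=(10,-7) top-left  bias=+0
    (6,1)@(13, 3): e=[6,51,3] → #
    (7,1)@(15, 3): e=[-6,49,17] → ·
    (5,2)@(11, 5): e=[18,33,9] → #
    (7,2)@(15, 5): e=[-6,29,37] → ·
    (3,3)@(7, 7): e=[42,17,1] → #
    (4,3)@(9, 7): e=[30,15,15] → #
    (7,3)@(15, 7): e=[-6,9,57] → ·
    (3,4)@(7, 9): e=[42,-3,21] → ·
    (4,4)@(9, 9): e=[30,-5,35] → ·
    (5,4)@(11, 9): e=[18,-7,49] → ·
    (6,4)@(13, 9): e=[6,-9,63] → ·
  covered (7 px):
    · · · · · · · · ·
    · · · · · · # · ·
    · · · · · # # · ·
    · · · # # # # · ·
    · · · · · · · · ·
    · · · · · · · · ·
    · · · · · · · · ·
    · · · · · · · · ·
    · · · · · · · · ·
T3:
  2·area = 78
  edge (10, 12)→(4, 15): d=(-6,3) right/bottom  bias=-1
  edge (4, 15)→(0, 4): d=(-4,-11) top-left  bias=+0
  edge (0, 4)→(10, 12): d=(10,8) right/bottom  bias=-1
    (0,2)@(1, 5): e=[69,7,2] → #
    (1,2)@(3, 5): e=[63,29,-14] → ·
    (0,3)@(1, 7): e=[57,-1,22] → ·
    (1,3)@(3, 7): e=[51,21,6] → #
    (2,3)@(5, 7): e=[45,43,-10] → ·
    (1,4)@(3, 9): e=[39,13,26] → #
    (2,4)@(5, 9): e=[33,35,10] → #
    (3,4)@(7, 9): e=[27,57,-6] → ·
    (1,5)@(3, 11): e=[27,5,46] → #
    (3,5)@(7, 11): e=[15,49,14] → #
    (4,5)@(9, 11): e=[9,71,-2] → ·
    (1,6)@(3, 13): e=[15,-3,66] → ·
  covered (9 px):
    · · · · · · · · ·
    · · · · · · · · ·
    # · · · · · · · ·
    · # · · · · · · ·
    · # # · · · · · ·
    · # # # · · · · ·
    · · # # · · · · ·
    · · · · · · · · ·
    · · · · · · · · ·

Z-buffer (winner per pixel, '.' = empty):
  . . . . . . . . .
  . . . . . . 2 . .
  3 . . . . 2 2 . .
  . 3 1 2 2 2 2 . .
  . 3 3 1 1 1 . . .
  . 3 3 3 1 1 . . .
  . . 3 3 0 1 0 . .
  . . . . . . . 0 .
  . . . . . . . . .

Result: 3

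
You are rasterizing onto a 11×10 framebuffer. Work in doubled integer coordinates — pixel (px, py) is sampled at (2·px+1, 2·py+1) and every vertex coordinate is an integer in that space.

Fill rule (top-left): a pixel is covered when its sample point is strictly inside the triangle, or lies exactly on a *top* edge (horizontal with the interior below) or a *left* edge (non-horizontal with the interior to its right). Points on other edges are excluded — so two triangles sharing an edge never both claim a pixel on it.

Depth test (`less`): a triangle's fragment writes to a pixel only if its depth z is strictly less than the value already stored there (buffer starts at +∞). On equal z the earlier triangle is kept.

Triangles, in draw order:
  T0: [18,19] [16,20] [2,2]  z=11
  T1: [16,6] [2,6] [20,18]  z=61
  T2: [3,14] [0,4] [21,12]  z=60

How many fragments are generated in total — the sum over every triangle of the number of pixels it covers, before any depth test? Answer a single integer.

T0:
  2·area = 50
  edge (18, 19)→(16, 20): d=(-2,1) right/bottom  bias=-1
  edge (16, 20)→(2, 2): d=(-14,-18) top-left  bias=+0
  edge (2, 2)→(18, 19): d=(16,17) right/bottom  bias=-1
    (4,5)@(9, 11): e=[25,0,25] → #  [on edge]
    (5,5)@(11, 11): e=[23,36,-9] → ·
    (4,6)@(9, 13): e=[21,-28,57] → ·
    (5,6)@(11, 13): e=[19,8,23] → #
    (6,6)@(13, 13): e=[17,44,-11] → ·
    (5,7)@(11, 15): e=[15,-20,55] → ·
    (6,7)@(13, 15): e=[13,16,21] → #
    (7,7)@(15, 15): e=[11,52,-13] → ·
    (6,8)@(13, 17): e=[9,-12,53] → ·
    (7,8)@(15, 17): e=[7,24,19] → #
    (8,8)@(17, 17): e=[5,60,-15] → ·
    (7,9)@(15, 19): e=[3,-4,51] → ·
  covered (5 px):
    · · · · · · · · · · ·
    · · · · · · · · · · ·
    · · · · · · · · · · ·
    · · · · · · · · · · ·
    · · · · · · · · · · ·
    · · · · # · · · · · ·
    · · · · · # · · · · ·
    · · · · · · # · · · ·
    · · · · · · · # · · ·
    · · · · · · · · # · ·
T1:
  2·area = 168  (B↔C swapped to make it positive)
  edge (16, 6)→(20, 18): d=(4,12) right/bottom  bias=-1
  edge (20, 18)→(2, 6): d=(-18,-12) top-left  bias=+0
  edge (2, 6)→(16, 6): d=(14,0) top-left  bias=+0
    (7,1)@(15, 3): e=[0,210,-42] → ·  [on edge]
    (2,3)@(5, 7): e=[136,18,14] → #
    (3,3)@(7, 7): e=[112,42,14] → #
    (4,3)@(9, 7): e=[88,66,14] → #
    (5,3)@(11, 7): e=[64,90,14] → #
    (6,3)@(13, 7): e=[40,114,14] → #
    (7,3)@(15, 7): e=[16,138,14] → #
    (8,3)@(17, 7): e=[-8,162,14] → ·
    (2,4)@(5, 9): e=[144,-18,42] → ·
    (3,4)@(7, 9): e=[120,6,42] → #
    (8,4)@(17, 9): e=[0,126,42] → ·  [on edge]
    (3,5)@(7, 11): e=[128,-30,70] → ·
    (9,7)@(19, 15): e=[0,42,126] → ·  [on edge]
  covered (20 px):
    · · · · · · · · · · ·
    · · · · · · · · · · ·
    · · · · · · · · · · ·
    · · # # # # # # · · ·
    · · · # # # # # · · ·
    · · · · · # # # # · ·
    · · · · · · # # # · ·
    · · · · · · · · # · ·
    · · · · · · · · · # ·
    · · · · · · · · · · ·
T2:
  2·area = 186
  edge (3, 14)→(0, 4): d=(-3,-10) top-left  bias=+0
  edge (0, 4)→(21, 12): d=(21,8) right/bottom  bias=-1
  edge (21, 12)→(3, 14): d=(-18,2) right/bottom  bias=-1
    (0,2)@(1, 5): e=[7,13,166] → #
    (1,2)@(3, 5): e=[27,-3,162] → ·
    (0,3)@(1, 7): e=[1,55,130] → #
    (1,3)@(3, 7): e=[21,39,126] → #
    (2,3)@(5, 7): e=[41,23,122] → #
    (3,3)@(7, 7): e=[61,7,118] → #
    (4,3)@(9, 7): e=[81,-9,114] → ·
    (0,4)@(1, 9): e=[-5,97,94] → ·
    (1,4)@(3, 9): e=[15,81,90] → #
    (4,4)@(9, 9): e=[75,33,78] → #
    (5,4)@(11, 9): e=[95,17,74] → #
    (6,4)@(13, 9): e=[115,1,70] → #
  covered (24 px):
    · · · · · · · · · · ·
    · · · · · · · · · · ·
    # · · · · · · · · · ·
    # # # # · · · · · · ·
    · # # # # # # · · · ·
    · # # # # # # # # · ·
    · # # # # # · · · · ·
    · · · · · · · · · · ·
    · · · · · · · · · · ·
    · · · · · · · · · · ·

Answer: 49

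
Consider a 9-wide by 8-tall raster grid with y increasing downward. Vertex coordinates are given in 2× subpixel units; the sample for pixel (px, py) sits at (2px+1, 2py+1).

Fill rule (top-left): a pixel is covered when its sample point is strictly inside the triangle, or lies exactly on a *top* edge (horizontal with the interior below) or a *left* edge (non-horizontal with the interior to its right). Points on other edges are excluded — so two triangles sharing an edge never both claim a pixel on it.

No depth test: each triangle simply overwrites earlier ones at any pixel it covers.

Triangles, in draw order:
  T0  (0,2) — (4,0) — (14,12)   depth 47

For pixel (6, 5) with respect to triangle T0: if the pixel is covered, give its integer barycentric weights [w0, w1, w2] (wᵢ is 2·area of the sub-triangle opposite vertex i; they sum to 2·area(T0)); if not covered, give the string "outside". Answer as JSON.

T0:
  2·area = 68
  edge (0, 2)→(4, 0): d=(4,-2) top-left  bias=+0
  edge (4, 0)→(14, 12): d=(10,12) right/bottom  bias=-1
  edge (14, 12)→(0, 2): d=(-14,-10) top-left  bias=+0
    (1,0)@(3, 1): e=[2,22,44] → X
    (2,0)@(5, 1): e=[6,-2,64] → .
    (1,1)@(3, 3): e=[10,42,16] → X
    (2,1)@(5, 3): e=[14,18,36] → X
    (3,1)@(7, 3): e=[18,-6,56] → .
    (1,2)@(3, 5): e=[18,62,-12] → .
    (2,2)@(5, 5): e=[22,38,8] → X
    (3,2)@(7, 5): e=[26,14,28] → X
    (4,2)@(9, 5): e=[30,-10,48] → .
    (2,3)@(5, 7): e=[30,58,-20] → .
    (3,3)@(7, 7): e=[34,34,0] → X  [on edge]
    (4,3)@(9, 7): e=[38,10,20] → X
  covered (9 px):
    . X . . . . . . .
    . X X . . . . . .
    . . X X . . . . .
    . . . X X . . . .
    . . . . . X . . .
    . . . . . . X . .
    . . . . . . . . .
    . . . . . . . . .

Answer: [2,4,62]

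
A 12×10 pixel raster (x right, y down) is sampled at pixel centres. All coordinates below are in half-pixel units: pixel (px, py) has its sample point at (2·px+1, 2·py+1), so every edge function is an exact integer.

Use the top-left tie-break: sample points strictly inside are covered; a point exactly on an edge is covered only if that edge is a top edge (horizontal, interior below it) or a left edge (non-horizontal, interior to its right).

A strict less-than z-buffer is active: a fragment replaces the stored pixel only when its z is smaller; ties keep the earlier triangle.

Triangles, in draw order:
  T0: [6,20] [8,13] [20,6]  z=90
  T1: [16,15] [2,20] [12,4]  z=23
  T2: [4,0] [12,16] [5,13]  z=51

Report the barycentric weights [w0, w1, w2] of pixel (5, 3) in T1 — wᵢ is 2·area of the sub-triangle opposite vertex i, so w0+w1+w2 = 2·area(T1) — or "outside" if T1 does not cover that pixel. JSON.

T0:
  2·area = 70
  edge (6, 20)→(8, 13): d=(2,-7) top-left  bias=+0
  edge (8, 13)→(20, 6): d=(12,-7) top-left  bias=+0
  edge (20, 6)→(6, 20): d=(-14,14) right/bottom  bias=-1
    (11,1)@(23, 3): e=[85,-15,0] → ·  [on edge]
    (10,2)@(21, 5): e=[75,-5,0] → ·  [on edge]
    (9,3)@(19, 7): e=[65,5,0] → ·  [on edge]
    (7,4)@(15, 9): e=[41,1,28] → #
    (8,4)@(17, 9): e=[55,15,0] → ·  [on edge]
    (6,5)@(13, 11): e=[31,11,28] → #
    (7,5)@(15, 11): e=[45,25,0] → ·  [on edge]
    (4,6)@(9, 13): e=[7,7,56] → #
    (5,6)@(11, 13): e=[21,21,28] → #
    (6,6)@(13, 13): e=[35,35,0] → ·  [on edge]
    (4,7)@(9, 15): e=[11,31,28] → #
    (5,7)@(11, 15): e=[25,45,0] → ·  [on edge]
    (4,8)@(9, 17): e=[15,55,0] → ·  [on edge]
    (3,9)@(7, 19): e=[5,65,0] → ·  [on edge]
  covered (6 px):
    · · · · · · · · · · · ·
    · · · · · · · · · · · ·
    · · · · · · · · · · · ·
    · · · · · · · · · · · ·
    · · · · · · · # · · · ·
    · · · · · · # · · · · ·
    · · · · # # · · · · · ·
    · · · · # · · · · · · ·
    · · · # · · · · · · · ·
    · · · · · · · · · · · ·
T1:
  2·area = 174
  edge (16, 15)→(2, 20): d=(-14,5) right/bottom  bias=-1
  edge (2, 20)→(12, 4): d=(10,-16) top-left  bias=+0
  edge (12, 4)→(16, 15): d=(4,11) right/bottom  bias=-1
    (5,3)@(11, 7): e=[137,14,23] → #
    (6,3)@(13, 7): e=[127,46,1] → #
    (7,3)@(15, 7): e=[117,78,-21] → ·
    (4,4)@(9, 9): e=[119,2,53] → #
    (7,4)@(15, 9): e=[89,98,-13] → ·
    (4,5)@(9, 11): e=[91,22,61] → #
    (7,5)@(15, 11): e=[61,118,-5] → ·
    (3,6)@(7, 13): e=[73,10,91] → #
    (7,6)@(15, 13): e=[33,138,3] → #
    (8,6)@(17, 13): e=[23,170,-19] → ·
    (3,7)@(7, 15): e=[45,30,99] → #
    (8,7)@(17, 15): e=[-5,190,-11] → ·
  covered (22 px):
    · · · · · · · · · · · ·
    · · · · · · · · · · · ·
    · · · · · · · · · · · ·
    · · · · · # # · · · · ·
    · · · · # # # · · · · ·
    · · · · # # # · · · · ·
    · · · # # # # # · · · ·
    · · · # # # # # · · · ·
    · · # # # · · · · · · ·
    · # · · · · · · · · · ·
T2:
  2·area = 88
  edge (4, 0)→(12, 16): d=(8,16) right/bottom  bias=-1
  edge (12, 16)→(5, 13): d=(-7,-3) top-left  bias=+0
  edge (5, 13)→(4, 0): d=(-1,-13) top-left  bias=+0
    (2,1)@(5, 3): e=[8,70,10] → #
    (3,1)@(7, 3): e=[-24,76,36] → ·
    (2,2)@(5, 5): e=[24,56,8] → #
    (3,2)@(7, 5): e=[-8,62,34] → ·
    (2,3)@(5, 7): e=[40,42,6] → #
    (3,3)@(7, 7): e=[8,48,32] → #
    (4,3)@(9, 7): e=[-24,54,58] → ·
    (2,4)@(5, 9): e=[56,28,4] → #
    (4,4)@(9, 9): e=[-8,40,56] → ·
    (2,5)@(5, 11): e=[72,14,2] → #
    (4,5)@(9, 11): e=[8,26,54] → #
    (5,5)@(11, 11): e=[-24,32,80] → ·
    (2,6)@(5, 13): e=[88,0,0] → #  [on edge]
    (9,9)@(19, 19): e=[-88,0,176] → ·  [on edge]
  covered (13 px):
    · · · · · · · · · · · ·
    · · # · · · · · · · · ·
    · · # · · · · · · · · ·
    · · # # · · · · · · · ·
    · · # # · · · · · · · ·
    · · # # # · · · · · · ·
    · · # # # · · · · · · ·
    · · · · · # · · · · · ·
    · · · · · · · · · · · ·
    · · · · · · · · · · · ·

Answer: [14,23,137]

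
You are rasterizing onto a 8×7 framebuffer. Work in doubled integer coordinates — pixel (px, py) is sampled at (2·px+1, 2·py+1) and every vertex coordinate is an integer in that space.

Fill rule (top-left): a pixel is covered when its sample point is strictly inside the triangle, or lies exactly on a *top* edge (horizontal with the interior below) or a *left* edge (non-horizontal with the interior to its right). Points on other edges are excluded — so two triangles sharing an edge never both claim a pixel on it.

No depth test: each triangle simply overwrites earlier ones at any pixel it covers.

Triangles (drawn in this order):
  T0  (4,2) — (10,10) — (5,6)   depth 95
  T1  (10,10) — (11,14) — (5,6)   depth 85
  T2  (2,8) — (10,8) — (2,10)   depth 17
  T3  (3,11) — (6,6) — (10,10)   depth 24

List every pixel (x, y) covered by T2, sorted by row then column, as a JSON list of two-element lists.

T0:
  2·area = 16
  edge (4, 2)→(10, 10): d=(6,8) right/bottom  bias=-1
  edge (10, 10)→(5, 6): d=(-5,-4) top-left  bias=+0
  edge (5, 6)→(4, 2): d=(-1,-4) top-left  bias=+0
    (2,2)@(5, 5): e=[10,5,1] → █
    (3,2)@(7, 5): e=[-6,13,9] → ·
    (2,3)@(5, 7): e=[22,-5,-1] → ·
    (3,3)@(7, 7): e=[6,3,7] → █
    (4,3)@(9, 7): e=[-10,11,15] → ·
    (3,4)@(7, 9): e=[18,-7,5] → ·
    (4,4)@(9, 9): e=[2,1,13] → █
    (5,4)@(11, 9): e=[-14,9,21] → ·
    (4,5)@(9, 11): e=[14,-9,11] → ·
  covered (3 px):
    · · · · · · · ·
    · · · · · · · ·
    · · █ · · · · ·
    · · · █ · · · ·
    · · · · █ · · ·
    · · · · · · · ·
    · · · · · · · ·
T1:
  2·area = 16
  edge (10, 10)→(11, 14): d=(1,4) right/bottom  bias=-1
  edge (11, 14)→(5, 6): d=(-6,-8) top-left  bias=+0
  edge (5, 6)→(10, 10): d=(5,4) right/bottom  bias=-1
    (4,5)@(9, 11): e=[5,2,9] → █
    (5,5)@(11, 11): e=[-3,18,1] → ·
    (4,6)@(9, 13): e=[7,-10,19] → ·
  covered (1 px):
    · · · · · · · ·
    · · · · · · · ·
    · · · · · · · ·
    · · · · · · · ·
    · · · · · · · ·
    · · · · █ · · ·
    · · · · · · · ·
T2:
  2·area = 16
  edge (2, 8)→(10, 8): d=(8,0) top-left  bias=+0
  edge (10, 8)→(2, 10): d=(-8,2) right/bottom  bias=-1
  edge (2, 10)→(2, 8): d=(0,-2) top-left  bias=+0
    (1,4)@(3, 9): e=[8,6,2] → █
    (2,4)@(5, 9): e=[8,2,6] → █
    (3,4)@(7, 9): e=[8,-2,10] → ·
    (1,5)@(3, 11): e=[24,-10,2] → ·
    (2,5)@(5, 11): e=[24,-14,6] → ·
  covered (2 px):
    · · · · · · · ·
    · · · · · · · ·
    · · · · · · · ·
    · · · · · · · ·
    · █ █ · · · · ·
    · · · · · · · ·
    · · · · · · · ·
T3:
  2·area = 32
  edge (3, 11)→(6, 6): d=(3,-5) top-left  bias=+0
  edge (6, 6)→(10, 10): d=(4,4) right/bottom  bias=-1
  edge (10, 10)→(3, 11): d=(-7,1) right/bottom  bias=-1
    (0,0)@(1, 1): e=[-40,0,72] → ·  [on edge]
    (4,0)@(9, 1): e=[0,-32,64] → ·  [on edge]
    (1,1)@(3, 3): e=[-24,0,56] → ·  [on edge]
    (2,2)@(5, 5): e=[-8,0,40] → ·  [on edge]
    (3,3)@(7, 7): e=[8,0,24] → ·  [on edge]
    (2,4)@(5, 9): e=[4,16,12] → █
    (3,4)@(7, 9): e=[14,8,10] → █
    (4,4)@(9, 9): e=[24,0,8] → ·  [on edge]
    (1,5)@(3, 11): e=[0,32,0] → ·  [on edge]
    (2,5)@(5, 11): e=[10,24,-2] → ·
    (3,5)@(7, 11): e=[20,16,-4] → ·
    (5,5)@(11, 11): e=[40,0,-8] → ·  [on edge]
    (6,6)@(13, 13): e=[56,0,-24] → ·  [on edge]
  covered (2 px):
    · · · · · · · ·
    · · · · · · · ·
    · · · · · · · ·
    · · · · · · · ·
    · · █ █ · · · ·
    · · · · · · · ·
    · · · · · · · ·

Answer: [[1,4],[2,4]]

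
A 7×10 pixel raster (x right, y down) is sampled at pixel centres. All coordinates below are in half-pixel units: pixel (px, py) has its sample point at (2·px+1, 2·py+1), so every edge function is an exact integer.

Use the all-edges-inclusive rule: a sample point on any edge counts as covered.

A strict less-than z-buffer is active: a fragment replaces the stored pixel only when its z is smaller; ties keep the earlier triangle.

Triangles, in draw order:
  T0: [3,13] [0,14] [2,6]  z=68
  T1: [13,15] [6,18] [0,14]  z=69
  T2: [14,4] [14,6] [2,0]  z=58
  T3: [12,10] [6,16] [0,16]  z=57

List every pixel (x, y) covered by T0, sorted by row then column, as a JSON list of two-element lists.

T0:
  2·area = 22
  edge (3, 13)→(0, 14): d=(-3,1) inclusive
  edge (0, 14)→(2, 6): d=(2,-8) inclusive
  edge (2, 6)→(3, 13): d=(1,7) inclusive
    (0,5)@(1, 11): e=[8,2,12] → X
    (1,5)@(3, 11): e=[6,18,-2] → .
    (4,5)@(9, 11): e=[0,66,-44] → .  [on edge]
    (0,6)@(1, 13): e=[2,6,14] → X
    (1,6)@(3, 13): e=[0,22,0] → X  [on edge]
    (2,6)@(5, 13): e=[-2,38,-14] → .
    (0,7)@(1, 15): e=[-4,10,16] → .
    (1,7)@(3, 15): e=[-6,26,2] → .
  covered (3 px):
    . . . . . . .
    . . . . . . .
    . . . . . . .
    . . . . . . .
    . . . . . . .
    X . . . . . .
    X X . . . . .
    . . . . . . .
    . . . . . . .
    . . . . . . .
T1:
  2·area = 46
  edge (13, 15)→(6, 18): d=(-7,3) inclusive
  edge (6, 18)→(0, 14): d=(-6,-4) inclusive
  edge (0, 14)→(13, 15): d=(13,1) inclusive
    (1,7)@(3, 15): e=[30,6,10] → X
    (2,7)@(5, 15): e=[24,14,8] → X
    (3,7)@(7, 15): e=[18,22,6] → X
    (4,7)@(9, 15): e=[12,30,4] → X
    (5,7)@(11, 15): e=[6,38,2] → X
    (6,7)@(13, 15): e=[0,46,0] → X  [on edge]
    (1,8)@(3, 17): e=[16,-6,36] → .
    (2,8)@(5, 17): e=[10,2,34] → X
    (4,8)@(9, 17): e=[-2,18,30] → .
    (5,8)@(11, 17): e=[-8,26,28] → .
    (6,8)@(13, 17): e=[-14,34,26] → .
    (2,9)@(5, 19): e=[-4,-10,60] → .
  covered (8 px):
    . . . . . . .
    . . . . . . .
    . . . . . . .
    . . . . . . .
    . . . . . . .
    . . . . . . .
    . . . . . . .
    . X X X X X X
    . . X X . . .
    . . . . . . .
T2:
  2·area = 24
  edge (14, 4)→(14, 6): d=(0,2) inclusive
  edge (14, 6)→(2, 0): d=(-12,-6) inclusive
  edge (2, 0)→(14, 4): d=(12,4) inclusive
    (2,0)@(5, 1): e=[18,6,0] → X  [on edge]
    (3,0)@(7, 1): e=[14,18,-8] → .
    (2,1)@(5, 3): e=[18,-18,24] → .
    (4,1)@(9, 3): e=[10,6,8] → X
    (5,1)@(11, 3): e=[6,18,0] → X  [on edge]
    (6,1)@(13, 3): e=[2,30,-8] → .
    (4,2)@(9, 5): e=[10,-18,32] → .
    (5,2)@(11, 5): e=[6,-6,24] → .
    (6,2)@(13, 5): e=[2,6,16] → X
    (6,3)@(13, 7): e=[2,-18,40] → .
  covered (4 px):
    . . X . . . .
    . . . . X X .
    . . . . . . X
    . . . . . . .
    . . . . . . .
    . . . . . . .
    . . . . . . .
    . . . . . . .
    . . . . . . .
    . . . . . . .
T3:
  2·area = 36
  edge (12, 10)→(6, 16): d=(-6,6) inclusive
  edge (6, 16)→(0, 16): d=(-6,0) inclusive
  edge (0, 16)→(12, 10): d=(12,-6) inclusive
    (6,4)@(13, 9): e=[0,42,-6] → .  [on edge]
    (5,5)@(11, 11): e=[0,30,6] → X  [on edge]
    (6,5)@(13, 11): e=[-12,30,18] → .
    (3,6)@(7, 13): e=[12,18,6] → X
    (4,6)@(9, 13): e=[0,18,18] → X  [on edge]
    (5,6)@(11, 13): e=[-12,18,30] → .
    (1,7)@(3, 15): e=[24,6,6] → X
    (2,7)@(5, 15): e=[12,6,18] → X
    (3,7)@(7, 15): e=[0,6,30] → X  [on edge]
    (4,7)@(9, 15): e=[-12,6,42] → .
    (1,8)@(3, 17): e=[12,-6,30] → .
    (2,8)@(5, 17): e=[0,-6,42] → .  [on edge]
    (1,9)@(3, 19): e=[0,-18,54] → .  [on edge]
  covered (6 px):
    . . . . . . .
    . . . . . . .
    . . . . . . .
    . . . . . . .
    . . . . . . .
    . . . . . X .
    . . . X X . .
    . X X X . . .
    . . . . . . .
    . . . . . . .

Result: [[0,5],[0,6],[1,6]]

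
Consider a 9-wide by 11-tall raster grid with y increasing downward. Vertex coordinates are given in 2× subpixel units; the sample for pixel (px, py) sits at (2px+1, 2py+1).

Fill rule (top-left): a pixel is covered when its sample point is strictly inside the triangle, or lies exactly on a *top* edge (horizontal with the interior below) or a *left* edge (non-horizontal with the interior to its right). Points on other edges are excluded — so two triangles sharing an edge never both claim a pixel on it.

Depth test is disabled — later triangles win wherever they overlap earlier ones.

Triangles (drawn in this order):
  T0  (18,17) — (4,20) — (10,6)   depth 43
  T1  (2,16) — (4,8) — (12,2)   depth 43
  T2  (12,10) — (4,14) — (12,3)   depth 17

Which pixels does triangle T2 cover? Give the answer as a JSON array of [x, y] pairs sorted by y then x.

T0:
  2·area = 178
  edge (18, 17)→(4, 20): d=(-14,3) right/bottom  bias=-1
  edge (4, 20)→(10, 6): d=(6,-14) top-left  bias=+0
  edge (10, 6)→(18, 17): d=(8,11) right/bottom  bias=-1
    (4,4)@(9, 9): e=[139,4,35] → X
    (5,4)@(11, 9): e=[133,32,13] → X
    (6,4)@(13, 9): e=[127,60,-9] → .
    (4,5)@(9, 11): e=[111,16,51] → X
    (6,5)@(13, 11): e=[99,72,7] → X
    (7,5)@(15, 11): e=[93,100,-15] → .
    (3,6)@(7, 13): e=[89,0,89] → X  [on edge]
    (7,6)@(15, 13): e=[65,112,1] → X
    (8,6)@(17, 13): e=[59,140,-21] → .
    (3,7)@(7, 15): e=[61,12,105] → X
    (8,7)@(17, 15): e=[31,152,-5] → .
    (3,8)@(7, 17): e=[33,24,121] → X
  covered (23 px):
    . . . . . . . . .
    . . . . . . . . .
    . . . . . . . . .
    . . . . . . . . .
    . . . . X X . . .
    . . . . X X X . .
    . . . X X X X X .
    . . . X X X X X .
    . . . X X X X X X
    . . X X . . . . .
    . . . . . . . . .
T1:
  2·area = 52
  edge (2, 16)→(4, 8): d=(2,-8) top-left  bias=+0
  edge (4, 8)→(12, 2): d=(8,-6) top-left  bias=+0
  edge (12, 2)→(2, 16): d=(-10,14) right/bottom  bias=-1
    (5,1)@(11, 3): e=[46,2,4] → X
    (6,1)@(13, 3): e=[62,14,-24] → .
    (4,2)@(9, 5): e=[34,6,12] → X
    (5,2)@(11, 5): e=[50,18,-16] → .
    (3,3)@(7, 7): e=[22,10,20] → X
    (4,3)@(9, 7): e=[38,22,-8] → .
    (2,4)@(5, 9): e=[10,14,28] → X
    (3,4)@(7, 9): e=[26,26,0] → .  [on edge]
    (2,5)@(5, 11): e=[14,30,8] → X
    (3,5)@(7, 11): e=[30,42,-20] → .
    (1,6)@(3, 13): e=[2,34,16] → X
    (2,6)@(5, 13): e=[18,46,-12] → .
  covered (6 px):
    . . . . . . . . .
    . . . . . X . . .
    . . . . X . . . .
    . . . X . . . . .
    . . X . . . . . .
    . . X . . . . . .
    . X . . . . . . .
    . . . . . . . . .
    . . . . . . . . .
    . . . . . . . . .
    . . . . . . . . .
T2:
  2·area = 56
  edge (12, 10)→(4, 14): d=(-8,4) right/bottom  bias=-1
  edge (4, 14)→(12, 3): d=(8,-11) top-left  bias=+0
  edge (12, 3)→(12, 10): d=(0,7) right/bottom  bias=-1
    (5,2)@(11, 5): e=[44,5,7] → X
    (6,2)@(13, 5): e=[36,27,-7] → .
    (5,3)@(11, 7): e=[28,21,7] → X
    (6,3)@(13, 7): e=[20,43,-7] → .
    (4,4)@(9, 9): e=[20,15,21] → X
    (6,4)@(13, 9): e=[4,59,-7] → .
    (3,5)@(7, 11): e=[12,9,35] → X
    (5,5)@(11, 11): e=[-4,53,7] → .
    (2,6)@(5, 13): e=[4,3,49] → X
    (3,6)@(7, 13): e=[-4,25,35] → .
    (4,6)@(9, 13): e=[-12,47,21] → .
    (2,7)@(5, 15): e=[-12,19,49] → .
  covered (7 px):
    . . . . . . . . .
    . . . . . . . . .
    . . . . . X . . .
    . . . . . X . . .
    . . . . X X . . .
    . . . X X . . . .
    . . X . . . . . .
    . . . . . . . . .
    . . . . . . . . .
    . . . . . . . . .
    . . . . . . . . .

Final: [[5,2],[5,3],[4,4],[5,4],[3,5],[4,5],[2,6]]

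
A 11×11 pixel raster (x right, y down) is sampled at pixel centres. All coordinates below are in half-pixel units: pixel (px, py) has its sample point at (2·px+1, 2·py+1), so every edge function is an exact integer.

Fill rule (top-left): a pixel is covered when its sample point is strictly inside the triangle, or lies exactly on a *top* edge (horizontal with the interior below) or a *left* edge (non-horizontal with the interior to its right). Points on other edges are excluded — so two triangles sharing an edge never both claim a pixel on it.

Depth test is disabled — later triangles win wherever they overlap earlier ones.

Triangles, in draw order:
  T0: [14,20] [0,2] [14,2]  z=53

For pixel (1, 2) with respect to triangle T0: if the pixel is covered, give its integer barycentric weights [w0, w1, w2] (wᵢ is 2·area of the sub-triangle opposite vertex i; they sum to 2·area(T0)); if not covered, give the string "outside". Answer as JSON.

T0:
  2·area = 252
  edge (14, 20)→(0, 2): d=(-14,-18) top-left  bias=+0
  edge (0, 2)→(14, 2): d=(14,0) top-left  bias=+0
  edge (14, 2)→(14, 20): d=(0,18) right/bottom  bias=-1
    (0,1)@(1, 3): e=[4,14,234] → X
    (1,1)@(3, 3): e=[40,14,198] → X
    (2,1)@(5, 3): e=[76,14,162] → X
    (3,1)@(7, 3): e=[112,14,126] → X
    (4,1)@(9, 3): e=[148,14,90] → X
    (5,1)@(11, 3): e=[184,14,54] → X
    (6,1)@(13, 3): e=[220,14,18] → X
    (7,1)@(15, 3): e=[256,14,-18] → .
    (0,2)@(1, 5): e=[-24,42,234] → .
    (1,2)@(3, 5): e=[12,42,198] → X
    (7,2)@(15, 5): e=[228,42,-18] → .
    (1,3)@(3, 7): e=[-16,70,198] → .
    (3,5)@(7, 11): e=[0,126,126] → X  [on edge]
  covered (32 px):
    . . . . . . . . . . .
    X X X X X X X . . . .
    . X X X X X X . . . .
    . . X X X X X . . . .
    . . . X X X X . . . .
    . . . X X X X . . . .
    . . . . X X X . . . .
    . . . . . X X . . . .
    . . . . . . X . . . .
    . . . . . . . . . . .
    . . . . . . . . . . .

Final: [42,198,12]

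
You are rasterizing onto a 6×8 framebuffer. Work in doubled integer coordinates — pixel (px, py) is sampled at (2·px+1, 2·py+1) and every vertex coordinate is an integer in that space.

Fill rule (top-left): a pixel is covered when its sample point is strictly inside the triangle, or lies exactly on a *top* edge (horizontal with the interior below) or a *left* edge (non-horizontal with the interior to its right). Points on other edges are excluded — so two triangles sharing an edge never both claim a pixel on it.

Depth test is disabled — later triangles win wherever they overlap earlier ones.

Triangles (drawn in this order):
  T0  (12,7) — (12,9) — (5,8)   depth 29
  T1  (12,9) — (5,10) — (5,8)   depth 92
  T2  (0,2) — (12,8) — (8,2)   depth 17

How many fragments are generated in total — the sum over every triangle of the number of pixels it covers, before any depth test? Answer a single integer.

T0:
  2·area = 14
  edge (12, 7)→(12, 9): d=(0,2) right/bottom  bias=-1
  edge (12, 9)→(5, 8): d=(-7,-1) top-left  bias=+0
  edge (5, 8)→(12, 7): d=(7,-1) top-left  bias=+0
  covered (0 px):
    · · · · · ·
    · · · · · ·
    · · · · · ·
    · · · · · ·
    · · · · · ·
    · · · · · ·
    · · · · · ·
    · · · · · ·
T1:
  2·area = 14
  edge (12, 9)→(5, 10): d=(-7,1) right/bottom  bias=-1
  edge (5, 10)→(5, 8): d=(0,-2) top-left  bias=+0
  edge (5, 8)→(12, 9): d=(7,1) right/bottom  bias=-1
    (2,0)@(5, 1): e=[63,0,-49] → ·  [on edge]
    (2,1)@(5, 3): e=[49,0,-35] → ·  [on edge]
    (2,2)@(5, 5): e=[35,0,-21] → ·  [on edge]
    (2,3)@(5, 7): e=[21,0,-7] → ·  [on edge]
    (2,4)@(5, 9): e=[7,0,7] → #  [on edge]
    (3,4)@(7, 9): e=[5,4,5] → #
    (4,4)@(9, 9): e=[3,8,3] → #
    (5,4)@(11, 9): e=[1,12,1] → #
    (2,5)@(5, 11): e=[-7,0,21] → ·  [on edge]
    (3,5)@(7, 11): e=[-9,4,19] → ·
    (4,5)@(9, 11): e=[-11,8,17] → ·
    (5,5)@(11, 11): e=[-13,12,15] → ·
    (2,6)@(5, 13): e=[-21,0,35] → ·  [on edge]
    (2,7)@(5, 15): e=[-35,0,49] → ·  [on edge]
  covered (4 px):
    · · · · · ·
    · · · · · ·
    · · · · · ·
    · · · · · ·
    · · # # # #
    · · · · · ·
    · · · · · ·
    · · · · · ·
T2:
  2·area = 48  (B↔C swapped to make it positive)
  edge (0, 2)→(8, 2): d=(8,0) top-left  bias=+0
  edge (8, 2)→(12, 8): d=(4,6) right/bottom  bias=-1
  edge (12, 8)→(0, 2): d=(-12,-6) top-left  bias=+0
    (1,1)@(3, 3): e=[8,34,6] → #
    (2,1)@(5, 3): e=[8,22,18] → #
    (3,1)@(7, 3): e=[8,10,30] → #
    (4,1)@(9, 3): e=[8,-2,42] → ·
    (1,2)@(3, 5): e=[24,42,-18] → ·
    (2,2)@(5, 5): e=[24,30,-6] → ·
    (3,2)@(7, 5): e=[24,18,6] → #
    (4,2)@(9, 5): e=[24,6,18] → #
    (5,2)@(11, 5): e=[24,-6,30] → ·
    (3,3)@(7, 7): e=[40,26,-18] → ·
    (4,3)@(9, 7): e=[40,14,-6] → ·
    (5,3)@(11, 7): e=[40,2,6] → #
  covered (6 px):
    · · · · · ·
    · # # # · ·
    · · · # # ·
    · · · · · #
    · · · · · ·
    · · · · · ·
    · · · · · ·
    · · · · · ·

Answer: 10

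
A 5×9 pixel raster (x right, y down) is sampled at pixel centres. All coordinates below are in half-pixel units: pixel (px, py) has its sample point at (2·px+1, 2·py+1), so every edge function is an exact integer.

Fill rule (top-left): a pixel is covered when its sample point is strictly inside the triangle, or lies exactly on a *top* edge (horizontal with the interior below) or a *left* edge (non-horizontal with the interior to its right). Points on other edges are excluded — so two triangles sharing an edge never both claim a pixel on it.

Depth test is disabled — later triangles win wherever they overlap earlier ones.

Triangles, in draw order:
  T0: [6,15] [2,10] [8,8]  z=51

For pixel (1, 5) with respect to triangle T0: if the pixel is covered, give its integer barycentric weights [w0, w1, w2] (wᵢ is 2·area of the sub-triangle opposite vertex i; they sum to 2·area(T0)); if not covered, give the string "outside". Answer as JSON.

T0:
  2·area = 38
  edge (6, 15)→(2, 10): d=(-4,-5) top-left  bias=+0
  edge (2, 10)→(8, 8): d=(6,-2) top-left  bias=+0
  edge (8, 8)→(6, 15): d=(-2,7) right/bottom  bias=-1
    (2,4)@(5, 9): e=[19,0,19] → █  [on edge]
    (3,4)@(7, 9): e=[29,4,5] → █
    (4,4)@(9, 9): e=[39,8,-9] → ·
    (1,5)@(3, 11): e=[1,8,29] → █
    (4,5)@(9, 11): e=[31,20,-13] → ·
    (1,6)@(3, 13): e=[-7,20,25] → ·
    (2,6)@(5, 13): e=[3,24,11] → █
    (3,6)@(7, 13): e=[13,28,-3] → ·
    (2,7)@(5, 15): e=[-5,36,7] → ·
  covered (6 px):
    · · · · ·
    · · · · ·
    · · · · ·
    · · · · ·
    · · █ █ ·
    · █ █ █ ·
    · · █ · ·
    · · · · ·
    · · · · ·

Answer: [8,29,1]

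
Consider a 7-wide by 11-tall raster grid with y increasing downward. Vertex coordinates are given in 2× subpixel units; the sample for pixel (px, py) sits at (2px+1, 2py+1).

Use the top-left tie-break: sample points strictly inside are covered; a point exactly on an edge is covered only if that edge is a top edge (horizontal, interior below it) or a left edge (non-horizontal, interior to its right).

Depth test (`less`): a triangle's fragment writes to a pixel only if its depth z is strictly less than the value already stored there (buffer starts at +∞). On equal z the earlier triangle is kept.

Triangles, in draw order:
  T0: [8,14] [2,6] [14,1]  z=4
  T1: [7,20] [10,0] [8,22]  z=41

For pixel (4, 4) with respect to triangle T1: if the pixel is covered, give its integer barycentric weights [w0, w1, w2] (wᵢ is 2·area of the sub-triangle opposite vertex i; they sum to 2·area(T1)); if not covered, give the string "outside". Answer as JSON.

T0:
  2·area = 126
  edge (8, 14)→(2, 6): d=(-6,-8) top-left  bias=+0
  edge (2, 6)→(14, 1): d=(12,-5) top-left  bias=+0
  edge (14, 1)→(8, 14): d=(-6,13) right/bottom  bias=-1
    (5,1)@(11, 3): e=[90,9,27] → #
    (6,1)@(13, 3): e=[106,19,1] → #
    (2,2)@(5, 5): e=[30,3,93] → #
    (3,2)@(7, 5): e=[46,13,67] → #
    (4,2)@(9, 5): e=[62,23,41] → #
    (6,2)@(13, 5): e=[94,43,-11] → ·
    (1,3)@(3, 7): e=[2,17,107] → #
    (6,3)@(13, 7): e=[82,67,-23] → ·
    (1,4)@(3, 9): e=[-10,41,95] → ·
    (2,4)@(5, 9): e=[6,51,69] → #
    (5,4)@(11, 9): e=[54,81,-9] → ·
    (2,5)@(5, 11): e=[-6,75,57] → ·
  covered (16 px):
    · · · · · · ·
    · · · · · # #
    · · # # # # ·
    · # # # # # ·
    · · # # # · ·
    · · · # # · ·
    · · · · · · ·
    · · · · · · ·
    · · · · · · ·
    · · · · · · ·
    · · · · · · ·
T1:
  2·area = 26
  edge (7, 20)→(10, 0): d=(3,-20) top-left  bias=+0
  edge (10, 0)→(8, 22): d=(-2,22) right/bottom  bias=-1
  edge (8, 22)→(7, 20): d=(-1,-2) top-left  bias=+0
    (4,3)@(9, 7): e=[1,8,17] → #
    (5,3)@(11, 7): e=[41,-36,21] → ·
    (4,4)@(9, 9): e=[7,4,15] → #
    (5,4)@(11, 9): e=[47,-40,19] → ·
    (4,5)@(9, 11): e=[13,0,13] → ·  [on edge]
  covered (2 px):
    · · · · · · ·
    · · · · · · ·
    · · · · · · ·
    · · · · # · ·
    · · · · # · ·
    · · · · · · ·
    · · · · · · ·
    · · · · · · ·
    · · · · · · ·
    · · · · · · ·
    · · · · · · ·

Result: [4,15,7]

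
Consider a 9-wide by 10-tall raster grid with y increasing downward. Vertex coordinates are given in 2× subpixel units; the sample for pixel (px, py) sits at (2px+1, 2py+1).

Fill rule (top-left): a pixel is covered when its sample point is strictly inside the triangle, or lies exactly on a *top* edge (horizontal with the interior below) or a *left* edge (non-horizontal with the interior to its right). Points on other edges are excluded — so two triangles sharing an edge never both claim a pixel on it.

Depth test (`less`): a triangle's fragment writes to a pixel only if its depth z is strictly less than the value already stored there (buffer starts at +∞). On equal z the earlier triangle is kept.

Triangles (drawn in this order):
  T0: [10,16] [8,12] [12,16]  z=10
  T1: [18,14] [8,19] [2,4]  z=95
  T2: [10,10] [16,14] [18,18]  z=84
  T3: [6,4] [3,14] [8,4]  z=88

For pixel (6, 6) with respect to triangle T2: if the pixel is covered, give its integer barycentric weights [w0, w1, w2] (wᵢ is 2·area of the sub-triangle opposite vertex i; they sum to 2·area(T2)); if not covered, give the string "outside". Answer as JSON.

T0:
  2·area = 8
  edge (10, 16)→(8, 12): d=(-2,-4) top-left  bias=+0
  edge (8, 12)→(12, 16): d=(4,4) right/bottom  bias=-1
  edge (12, 16)→(10, 16): d=(-2,0) right/bottom  bias=-1
    (0,2)@(1, 5): e=[-14,0,22] → ·  [on edge]
    (1,3)@(3, 7): e=[-10,0,18] → ·  [on edge]
    (2,4)@(5, 9): e=[-6,0,14] → ·  [on edge]
    (3,5)@(7, 11): e=[-2,0,10] → ·  [on edge]
    (4,6)@(9, 13): e=[2,0,6] → ·  [on edge]
    (5,7)@(11, 15): e=[6,0,2] → ·  [on edge]
    (6,8)@(13, 17): e=[10,0,-2] → ·  [on edge]
    (7,9)@(15, 19): e=[14,0,-6] → ·  [on edge]
  covered (0 px):
    · · · · · · · · ·
    · · · · · · · · ·
    · · · · · · · · ·
    · · · · · · · · ·
    · · · · · · · · ·
    · · · · · · · · ·
    · · · · · · · · ·
    · · · · · · · · ·
    · · · · · · · · ·
    · · · · · · · · ·
T1:
  2·area = 180
  edge (18, 14)→(8, 19): d=(-10,5) right/bottom  bias=-1
  edge (8, 19)→(2, 4): d=(-6,-15) top-left  bias=+0
  edge (2, 4)→(18, 14): d=(16,10) right/bottom  bias=-1
    (1,2)@(3, 5): e=[165,9,6] → █
    (2,2)@(5, 5): e=[155,39,-14] → ·
    (1,3)@(3, 7): e=[145,-3,38] → ·
    (2,3)@(5, 7): e=[135,27,18] → █
    (3,3)@(7, 7): e=[125,57,-2] → ·
    (2,4)@(5, 9): e=[115,15,50] → █
    (3,4)@(7, 9): e=[105,45,30] → █
    (4,4)@(9, 9): e=[95,75,10] → █
    (5,4)@(11, 9): e=[85,105,-10] → ·
    (2,5)@(5, 11): e=[95,3,82] → █
    (5,5)@(11, 11): e=[65,93,22] → █
    (6,5)@(13, 11): e=[55,123,2] → █
  covered (22 px):
    · · · · · · · · ·
    · · · · · · · · ·
    · █ · · · · · · ·
    · · █ · · · · · ·
    · · █ █ █ · · · ·
    · · █ █ █ █ █ · ·
    · · · █ █ █ █ █ ·
    · · · █ █ █ █ █ ·
    · · · · █ █ · · ·
    · · · · · · · · ·
T2:
  2·area = 16
  edge (10, 10)→(16, 14): d=(6,4) right/bottom  bias=-1
  edge (16, 14)→(18, 18): d=(2,4) right/bottom  bias=-1
  edge (18, 18)→(10, 10): d=(-8,-8) top-left  bias=+0
    (0,0)@(1, 1): e=[-18,34,0] → ·  [on edge]
    (1,1)@(3, 3): e=[-14,30,0] → ·  [on edge]
    (2,2)@(5, 5): e=[-10,26,0] → ·  [on edge]
    (3,3)@(7, 7): e=[-6,22,0] → ·  [on edge]
    (4,4)@(9, 9): e=[-2,18,0] → ·  [on edge]
    (5,5)@(11, 11): e=[2,14,0] → █  [on edge]
    (6,5)@(13, 11): e=[-6,6,16] → ·
    (5,6)@(11, 13): e=[14,18,-16] → ·
    (6,6)@(13, 13): e=[6,10,0] → █  [on edge]
    (7,6)@(15, 13): e=[-2,2,16] → ·
    (6,7)@(13, 15): e=[18,14,-16] → ·
    (7,7)@(15, 15): e=[10,6,0] → █  [on edge]
    (8,8)@(17, 17): e=[14,2,0] → █  [on edge]
  covered (4 px):
    · · · · · · · · ·
    · · · · · · · · ·
    · · · · · · · · ·
    · · · · · · · · ·
    · · · · · · · · ·
    · · · · · █ · · ·
    · · · · · · █ · ·
    · · · · · · · █ ·
    · · · · · · · · █
    · · · · · · · · ·
T3:
  2·area = 20  (B↔C swapped to make it positive)
  edge (6, 4)→(8, 4): d=(2,0) top-left  bias=+0
  edge (8, 4)→(3, 14): d=(-5,10) right/bottom  bias=-1
  edge (3, 14)→(6, 4): d=(3,-10) top-left  bias=+0
    (3,2)@(7, 5): e=[2,5,13] → █
    (4,2)@(9, 5): e=[2,-15,33] → ·
    (3,3)@(7, 7): e=[6,-5,19] → ·
    (2,4)@(5, 9): e=[10,5,5] → █
    (3,4)@(7, 9): e=[10,-15,25] → ·
    (2,5)@(5, 11): e=[14,-5,11] → ·
  covered (2 px):
    · · · · · · · · ·
    · · · · · · · · ·
    · · · █ · · · · ·
    · · · · · · · · ·
    · · █ · · · · · ·
    · · · · · · · · ·
    · · · · · · · · ·
    · · · · · · · · ·
    · · · · · · · · ·
    · · · · · · · · ·

Result: [10,0,6]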